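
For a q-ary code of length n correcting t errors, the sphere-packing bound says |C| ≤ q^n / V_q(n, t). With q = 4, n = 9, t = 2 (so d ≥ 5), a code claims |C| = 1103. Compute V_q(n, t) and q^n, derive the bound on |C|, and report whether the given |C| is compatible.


V_q(n, t) = 352, q^n = 262144, Hamming bound = 744, |C| = 1103 > bound (violated).

Step 1: Compute V_q(n, t) = Σ_{j=0}^2 C(n, j) (q−1)^j.
  j = 0: C(9,0)·(3)^0 = 1·1 = 1.
  j = 1: C(9,1)·(3)^1 = 9·3 = 27.
  j = 2: C(9,2)·(3)^2 = 36·9 = 324.
  V_q(n, t) = 1 + 27 + 324 = 352.
Step 2: q^n = 4^9 = 262144.
Step 3: Hamming bound ⌊q^n / V_q(n,t)⌋ = ⌊262144/352⌋ = 744.
Step 4: Compare |C| = 1103 to 744: violated.
The claimed |C| lies above the Hamming bound, so no 4-ary code of length 9 with d ≥ 5 can have 1103 codewords.


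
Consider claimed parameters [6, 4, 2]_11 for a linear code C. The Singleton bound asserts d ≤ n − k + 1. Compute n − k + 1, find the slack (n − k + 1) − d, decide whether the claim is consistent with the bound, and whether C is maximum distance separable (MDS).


Singleton RHS = n − k + 1 = 3, slack = 1, bound satisfied, not MDS.

Singleton bound: d ≤ n − k + 1.
Here n = 6, k = 4, so n − k + 1 = 3.
Given d = 2, check d ≤ 3: YES.
Slack = (n − k + 1) − d = 1.
The code is NOT MDS (slack = 1 > 0).
Description: the claimed parameters are [6, 4, 2]_11; such a code would be non-MDS.


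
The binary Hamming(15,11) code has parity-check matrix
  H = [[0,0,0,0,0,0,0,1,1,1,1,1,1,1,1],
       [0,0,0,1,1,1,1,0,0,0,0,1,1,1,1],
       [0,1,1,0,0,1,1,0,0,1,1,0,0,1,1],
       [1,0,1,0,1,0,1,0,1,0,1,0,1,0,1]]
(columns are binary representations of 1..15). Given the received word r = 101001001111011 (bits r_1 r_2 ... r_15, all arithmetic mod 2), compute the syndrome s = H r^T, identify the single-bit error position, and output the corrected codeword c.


s = (0, 0, 0, 1)^T, error position = 1, corrected codeword c = 001001001111011

Compute s = H r^T mod 2 one row at a time:
  s_1 = 0 + 1 + 1 + 1 + 1 + 0 + 1 + 1 = 6 ≡ 0 (mod 2).
  s_2 = 0 + 0 + 1 + 0 + 1 + 0 + 1 + 1 = 4 ≡ 0 (mod 2).
  s_3 = 0 + 1 + 1 + 0 + 1 + 1 + 1 + 1 = 6 ≡ 0 (mod 2).
  s_4 = 1 + 1 + 0 + 0 + 1 + 1 + 0 + 1 = 5 ≡ 1 (mod 2).
s = (0, 0, 0, 1)^T — this equals column 1 of H (binary 0001), so error is at position 1.
Correct: flip bit 1 of r = 101001001111011 to get c = 001001001111011.


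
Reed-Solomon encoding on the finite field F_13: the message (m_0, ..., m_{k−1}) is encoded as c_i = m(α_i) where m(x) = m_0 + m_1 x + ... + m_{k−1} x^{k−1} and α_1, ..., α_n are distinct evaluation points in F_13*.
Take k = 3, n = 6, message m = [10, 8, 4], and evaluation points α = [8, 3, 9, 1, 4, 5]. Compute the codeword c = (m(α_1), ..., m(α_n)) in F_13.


c = [5, 5, 3, 9, 2, 7]

Message polynomial: m(x) = 10 + 8·x + 4·x^2 (mod 13).
For each evaluation point α_i, compute m(α_i) mod 13:
  α_1 = 8: Horner steps 4 → 1 → 5, so m(8) = 5.
  α_2 = 3: Horner steps 4 → 7 → 5, so m(3) = 5.
  α_3 = 9: Horner steps 4 → 5 → 3, so m(9) = 3.
  α_4 = 1: Horner steps 4 → 12 → 9, so m(1) = 9.
  α_5 = 4: Horner steps 4 → 11 → 2, so m(4) = 2.
  α_6 = 5: Horner steps 4 → 2 → 7, so m(5) = 7.
Codeword c = [5, 5, 3, 9, 2, 7] ∈ F_13^6.


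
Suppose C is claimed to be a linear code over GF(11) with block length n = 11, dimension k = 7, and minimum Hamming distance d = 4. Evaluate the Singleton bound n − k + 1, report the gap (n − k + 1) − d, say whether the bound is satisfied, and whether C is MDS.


Singleton RHS = n − k + 1 = 5, slack = 1, bound satisfied, not MDS.

Singleton bound: d ≤ n − k + 1.
Here n = 11, k = 7, so n − k + 1 = 5.
Given d = 4, check d ≤ 5: YES.
Slack = (n − k + 1) − d = 1.
The code is NOT MDS (slack = 1 > 0).
Description: the claimed parameters are [11, 7, 4]_11; such a code would be non-MDS.


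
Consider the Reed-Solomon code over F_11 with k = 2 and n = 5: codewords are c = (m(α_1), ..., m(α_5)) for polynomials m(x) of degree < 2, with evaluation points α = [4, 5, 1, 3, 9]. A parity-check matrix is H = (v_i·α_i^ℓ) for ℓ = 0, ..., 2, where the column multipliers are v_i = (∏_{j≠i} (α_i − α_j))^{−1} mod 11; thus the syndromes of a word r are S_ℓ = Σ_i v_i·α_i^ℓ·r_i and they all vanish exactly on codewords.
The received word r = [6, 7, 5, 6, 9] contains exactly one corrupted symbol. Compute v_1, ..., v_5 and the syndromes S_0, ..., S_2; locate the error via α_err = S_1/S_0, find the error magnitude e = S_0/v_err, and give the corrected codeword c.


S = (4, 5, 9), error at position 1, error magnitude e = 5, c = [1, 7, 5, 6, 9].

Step 1: column multipliers v_i = (∏_{j≠i}(α_i − α_j))^{−1} mod 11.
  i = 1 (α = 4): (4−5)(4−1)(4−3)(4−9) = (−1)·3·1·(−5) = 15 ≡ 4, so v_1 = 4^{−1} = 3 (mod 11).
  i = 2 (α = 5): (5−4)(5−1)(5−3)(5−9) = 1·4·2·(−4) = −32 ≡ 1, so v_2 = 1^{−1} = 1 (mod 11).
  i = 3 (α = 1): (1−4)(1−5)(1−3)(1−9) = (−3)·(−4)·(−2)·(−8) = 192 ≡ 5, so v_3 = 5^{−1} = 9 (mod 11).
  i = 4 (α = 3): (3−4)(3−5)(3−1)(3−9) = (−1)·(−2)·2·(−6) = −24 ≡ 9, so v_4 = 9^{−1} = 5 (mod 11).
  i = 5 (α = 9): (9−4)(9−5)(9−1)(9−3) = 5·4·8·6 = 960 ≡ 3, so v_5 = 3^{−1} = 4 (mod 11).
  v = [3, 1, 9, 5, 4].
Step 2: syndromes of r = [6, 7, 5, 6, 9] (all sums mod 11).
  S_0 = Σ v_i r_i = 3·6 + 1·7 + 9·5 + 5·6 + 4·9 = 136 ≡ 4.
  S_1 = Σ v_i α_i r_i = 3·4·6 + 1·5·7 + 9·1·5 + 5·3·6 + 4·9·9 = 566 ≡ 5.
  α_i^2 mod 11 = [5, 3, 1, 9, 4].
  S_2 = Σ v_i α_i^2 r_i = 3·5·6 + 1·3·7 + 9·1·5 + 5·9·6 + 4·4·9 = 570 ≡ 9.
  S = (4, 5, 9) ≠ 0, so r is not a codeword (an error is present).
Step 3: locate the error. For a single error e at position i, S_ℓ = v_i·e·α_i^ℓ, so α_err = S_1/S_0.
  S_0^{−1} = 4^{−1} = 3 (mod 11), so α_err = 5·3 = 15 ≡ 4 = α_1. Error position i = 1.
  Consistency check: S_2/S_1 = 9·9 = 81 ≡ 4 = α_err ✓ (single-error assumption holds).
Step 4: error magnitude e = S_0/v_1 = S_0·∏_{j≠1}(α_1 − α_j) = 4·4 = 16 ≡ 5 (mod 11).
Step 5: correct position 1: c_1 = r_1 − e = 6 − 5 ≡ 1 (mod 11). Hence c = [1, 7, 5, 6, 9].
  Check: interpolating c through the α_i gives m(x) = 10 + 6·x (degree < 2) with m(α_i) = c_i for every i, so c is indeed a codeword.


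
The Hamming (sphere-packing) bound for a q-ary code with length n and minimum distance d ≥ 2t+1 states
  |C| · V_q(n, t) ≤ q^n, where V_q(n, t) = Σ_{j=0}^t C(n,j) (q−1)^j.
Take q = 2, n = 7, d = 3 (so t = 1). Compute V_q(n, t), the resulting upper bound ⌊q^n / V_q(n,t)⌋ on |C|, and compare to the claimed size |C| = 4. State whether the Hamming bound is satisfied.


V_q(n, t) = 8, q^n = 128, Hamming bound = 16, |C| = 4 ≤ bound (satisfied).

Step 1: Compute V_q(n, t) = Σ_{j=0}^1 C(n, j) (q−1)^j.
  j = 0: C(7,0)·(1)^0 = 1·1 = 1.
  j = 1: C(7,1)·(1)^1 = 7·1 = 7.
  V_q(n, t) = 1 + 7 = 8.
Step 2: q^n = 2^7 = 128.
Step 3: Hamming bound ⌊q^n / V_q(n,t)⌋ = ⌊128/8⌋ = 16.
Step 4: Compare |C| = 4 to 16: satisfied.
The claimed |C| lies below the Hamming bound.


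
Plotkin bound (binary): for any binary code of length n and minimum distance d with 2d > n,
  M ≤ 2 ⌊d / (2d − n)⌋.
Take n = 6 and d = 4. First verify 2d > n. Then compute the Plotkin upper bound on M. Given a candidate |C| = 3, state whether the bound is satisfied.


Plotkin bound M ≤ 4; given |C| = 3 ≤ bound (satisfied).

Check applicability: 2d = 8, n = 6.
2d − n = 2 > 0, so Plotkin applies.
Compute d/(2d−n) = 4/2 ≈ 2.0000.
⌊d/(2d−n)⌋ = 2.
Plotkin bound: M ≤ 2·2 = 4.
Given |C| = 3, check: satisfied.
This |C| is below the Plotkin bound.


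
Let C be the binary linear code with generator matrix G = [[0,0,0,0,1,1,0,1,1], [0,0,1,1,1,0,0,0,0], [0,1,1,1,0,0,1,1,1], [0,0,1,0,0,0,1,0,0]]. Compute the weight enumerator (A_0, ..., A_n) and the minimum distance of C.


Weight distribution: A_0 = 1, A_2 = 1, A_3 = 4, A_4 = 3, A_5 = 4, A_6 = 3. Minimum distance d = 2.

Enumerate all 2^4 = 16 messages m ∈ F_2^4.
For each, compute codeword c = mG in F_2^9, then tally its weight.
  m = 0000 → c = 000000000, weight = 0.
  m = 1000 → c = 000011011, weight = 4.
  m = 0100 → c = 001110000, weight = 3.
  m = 1100 → c = 001101011, weight = 5.
  m = 0010 → c = 011100111, weight = 6.
  m = 1010 → c = 011111100, weight = 6.
  m = 0110 → c = 010010111, weight = 5.
  m = 1110 → c = 010001100, weight = 3.
  m = 0001 → c = 001000100, weight = 2.
  m = 1001 → c = 001011111, weight = 6.
  m = 0101 → c = 000110100, weight = 3.
  m = 1101 → c = 000101111, weight = 5.
  m = 0011 → c = 010100011, weight = 4.
  m = 1011 → c = 010111000, weight = 4.
  m = 0111 → c = 011010011, weight = 5.
  m = 1111 → c = 011001000, weight = 3.
Tally weights:
  weight 0: 1 codewords.
  weight 2: 1 codewords.
  weight 3: 4 codewords.
  weight 4: 3 codewords.
  weight 5: 4 codewords.
  weight 6: 3 codewords.
Minimum distance d = smallest w > 0 with A_w > 0 = 2.
Sanity: Σ A_w = 16 = 2^4 = 16 ✓.


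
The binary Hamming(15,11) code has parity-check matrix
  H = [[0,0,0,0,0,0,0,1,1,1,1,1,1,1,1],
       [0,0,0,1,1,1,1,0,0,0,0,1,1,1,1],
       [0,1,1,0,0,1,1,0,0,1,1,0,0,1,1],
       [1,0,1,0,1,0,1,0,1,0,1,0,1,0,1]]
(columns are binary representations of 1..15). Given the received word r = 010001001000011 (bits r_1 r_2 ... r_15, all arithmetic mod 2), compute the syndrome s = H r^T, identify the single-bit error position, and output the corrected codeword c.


s = (1, 1, 0, 0)^T, error position = 12, corrected codeword c = 010001001001011

Compute s = H r^T mod 2 one row at a time:
  s_1 = 0 + 1 + 0 + 0 + 0 + 0 + 1 + 1 = 3 ≡ 1 (mod 2).
  s_2 = 0 + 0 + 1 + 0 + 0 + 0 + 1 + 1 = 3 ≡ 1 (mod 2).
  s_3 = 1 + 0 + 1 + 0 + 0 + 0 + 1 + 1 = 4 ≡ 0 (mod 2).
  s_4 = 0 + 0 + 0 + 0 + 1 + 0 + 0 + 1 = 2 ≡ 0 (mod 2).
s = (1, 1, 0, 0)^T — this equals column 12 of H (binary 1100), so error is at position 12.
Correct: flip bit 12 of r = 010001001000011 to get c = 010001001001011.


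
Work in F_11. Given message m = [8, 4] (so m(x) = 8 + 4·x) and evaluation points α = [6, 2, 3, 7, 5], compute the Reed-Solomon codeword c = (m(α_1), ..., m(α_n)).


c = [10, 5, 9, 3, 6]

Message polynomial: m(x) = 8 + 4·x (mod 11).
For each evaluation point α_i, compute m(α_i) mod 11:
  α_1 = 6: Horner steps 4 → 10, so m(6) = 10.
  α_2 = 2: Horner steps 4 → 5, so m(2) = 5.
  α_3 = 3: Horner steps 4 → 9, so m(3) = 9.
  α_4 = 7: Horner steps 4 → 3, so m(7) = 3.
  α_5 = 5: Horner steps 4 → 6, so m(5) = 6.
Codeword c = [10, 5, 9, 3, 6] ∈ F_11^5.


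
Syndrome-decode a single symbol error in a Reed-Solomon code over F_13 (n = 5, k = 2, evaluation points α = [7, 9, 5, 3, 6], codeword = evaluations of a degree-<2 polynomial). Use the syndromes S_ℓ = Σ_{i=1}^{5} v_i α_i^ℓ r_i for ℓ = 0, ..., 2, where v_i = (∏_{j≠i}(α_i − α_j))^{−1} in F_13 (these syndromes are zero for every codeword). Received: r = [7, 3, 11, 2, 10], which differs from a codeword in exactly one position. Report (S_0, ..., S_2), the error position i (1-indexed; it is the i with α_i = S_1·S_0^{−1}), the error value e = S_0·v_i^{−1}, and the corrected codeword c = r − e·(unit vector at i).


S = (3, 5, 4), error at position 5, error magnitude e = 1, c = [7, 3, 11, 2, 9].

Step 1: column multipliers v_i = (∏_{j≠i}(α_i − α_j))^{−1} mod 13.
  i = 1 (α = 7): (7−9)(7−5)(7−3)(7−6) = (−2)·2·4·1 = −16 ≡ 10, so v_1 = 10^{−1} = 4 (mod 13).
  i = 2 (α = 9): (9−7)(9−5)(9−3)(9−6) = 2·4·6·3 = 144 ≡ 1, so v_2 = 1^{−1} = 1 (mod 13).
  i = 3 (α = 5): (5−7)(5−9)(5−3)(5−6) = (−2)·(−4)·2·(−1) = −16 ≡ 10, so v_3 = 10^{−1} = 4 (mod 13).
  i = 4 (α = 3): (3−7)(3−9)(3−5)(3−6) = (−4)·(−6)·(−2)·(−3) = 144 ≡ 1, so v_4 = 1^{−1} = 1 (mod 13).
  i = 5 (α = 6): (6−7)(6−9)(6−5)(6−3) = (−1)·(−3)·1·3 = 9 ≡ 9, so v_5 = 9^{−1} = 3 (mod 13).
  v = [4, 1, 4, 1, 3].
Step 2: syndromes of r = [7, 3, 11, 2, 10] (all sums mod 13).
  S_0 = Σ v_i r_i = 4·7 + 1·3 + 4·11 + 1·2 + 3·10 = 107 ≡ 3.
  S_1 = Σ v_i α_i r_i = 4·7·7 + 1·9·3 + 4·5·11 + 1·3·2 + 3·6·10 = 629 ≡ 5.
  α_i^2 mod 13 = [10, 3, 12, 9, 10].
  S_2 = Σ v_i α_i^2 r_i = 4·10·7 + 1·3·3 + 4·12·11 + 1·9·2 + 3·10·10 = 1135 ≡ 4.
  S = (3, 5, 4) ≠ 0, so r is not a codeword (an error is present).
Step 3: locate the error. For a single error e at position i, S_ℓ = v_i·e·α_i^ℓ, so α_err = S_1/S_0.
  S_0^{−1} = 3^{−1} = 9 (mod 13), so α_err = 5·9 = 45 ≡ 6 = α_5. Error position i = 5.
  Consistency check: S_2/S_1 = 4·8 = 32 ≡ 6 = α_err ✓ (single-error assumption holds).
Step 4: error magnitude e = S_0/v_5 = S_0·∏_{j≠5}(α_5 − α_j) = 3·9 = 27 ≡ 1 (mod 13).
Step 5: correct position 5: c_5 = r_5 − e = 10 − 1 ≡ 9 (mod 13). Hence c = [7, 3, 11, 2, 9].
  Check: interpolating c through the α_i gives m(x) = 8 + 11·x (degree < 2) with m(α_i) = c_i for every i, so c is indeed a codeword.


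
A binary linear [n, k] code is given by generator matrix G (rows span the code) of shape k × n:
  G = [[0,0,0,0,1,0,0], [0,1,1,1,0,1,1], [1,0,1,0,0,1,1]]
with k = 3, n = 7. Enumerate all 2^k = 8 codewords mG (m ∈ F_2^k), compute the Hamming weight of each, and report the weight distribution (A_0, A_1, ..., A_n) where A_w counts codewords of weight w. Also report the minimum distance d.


Weight distribution: A_0 = 1, A_1 = 1, A_3 = 1, A_4 = 2, A_5 = 2, A_6 = 1. Minimum distance d = 1.

Enumerate all 2^3 = 8 messages m ∈ F_2^3.
For each, compute codeword c = mG in F_2^7, then tally its weight.
  m = 000 → c = 0000000, weight = 0.
  m = 100 → c = 0000100, weight = 1.
  m = 010 → c = 0111011, weight = 5.
  m = 110 → c = 0111111, weight = 6.
  m = 001 → c = 1010011, weight = 4.
  m = 101 → c = 1010111, weight = 5.
  m = 011 → c = 1101000, weight = 3.
  m = 111 → c = 1101100, weight = 4.
Tally weights:
  weight 0: 1 codewords.
  weight 1: 1 codewords.
  weight 3: 1 codewords.
  weight 4: 2 codewords.
  weight 5: 2 codewords.
  weight 6: 1 codewords.
Minimum distance d = smallest w > 0 with A_w > 0 = 1.
Sanity: Σ A_w = 8 = 2^3 = 8 ✓.


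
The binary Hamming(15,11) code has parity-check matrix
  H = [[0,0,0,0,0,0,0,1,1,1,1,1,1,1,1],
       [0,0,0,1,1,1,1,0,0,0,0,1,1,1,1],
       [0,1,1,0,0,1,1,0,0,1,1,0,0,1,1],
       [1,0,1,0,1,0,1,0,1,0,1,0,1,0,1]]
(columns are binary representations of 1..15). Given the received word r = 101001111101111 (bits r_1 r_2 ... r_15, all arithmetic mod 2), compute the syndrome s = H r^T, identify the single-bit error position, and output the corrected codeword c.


s = (1, 0, 0, 0)^T, error position = 8, corrected codeword c = 101001101101111

Compute s = H r^T mod 2 one row at a time:
  s_1 = 1 + 1 + 1 + 0 + 1 + 1 + 1 + 1 = 7 ≡ 1 (mod 2).
  s_2 = 0 + 0 + 1 + 1 + 1 + 1 + 1 + 1 = 6 ≡ 0 (mod 2).
  s_3 = 0 + 1 + 1 + 1 + 1 + 0 + 1 + 1 = 6 ≡ 0 (mod 2).
  s_4 = 1 + 1 + 0 + 1 + 1 + 0 + 1 + 1 = 6 ≡ 0 (mod 2).
s = (1, 0, 0, 0)^T — this equals column 8 of H (binary 1000), so error is at position 8.
Correct: flip bit 8 of r = 101001111101111 to get c = 101001101101111.


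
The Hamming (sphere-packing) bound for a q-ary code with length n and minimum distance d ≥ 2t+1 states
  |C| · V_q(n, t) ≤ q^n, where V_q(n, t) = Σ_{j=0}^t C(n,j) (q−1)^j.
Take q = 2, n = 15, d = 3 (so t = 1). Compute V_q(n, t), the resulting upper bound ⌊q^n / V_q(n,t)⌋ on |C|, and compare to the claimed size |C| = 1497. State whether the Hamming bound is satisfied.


V_q(n, t) = 16, q^n = 32768, Hamming bound = 2048, |C| = 1497 ≤ bound (satisfied).

Step 1: Compute V_q(n, t) = Σ_{j=0}^1 C(n, j) (q−1)^j.
  j = 0: C(15,0)·(1)^0 = 1·1 = 1.
  j = 1: C(15,1)·(1)^1 = 15·1 = 15.
  V_q(n, t) = 1 + 15 = 16.
Step 2: q^n = 2^15 = 32768.
Step 3: Hamming bound ⌊q^n / V_q(n,t)⌋ = ⌊32768/16⌋ = 2048.
Step 4: Compare |C| = 1497 to 2048: satisfied.
The claimed |C| lies below the Hamming bound.


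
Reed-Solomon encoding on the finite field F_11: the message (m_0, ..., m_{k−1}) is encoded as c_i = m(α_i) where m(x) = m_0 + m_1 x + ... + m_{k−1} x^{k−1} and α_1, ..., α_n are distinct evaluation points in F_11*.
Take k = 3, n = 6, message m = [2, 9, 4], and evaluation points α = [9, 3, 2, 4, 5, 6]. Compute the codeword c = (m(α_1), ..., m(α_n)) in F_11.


c = [0, 10, 3, 3, 4, 2]

Message polynomial: m(x) = 2 + 9·x + 4·x^2 (mod 11).
For each evaluation point α_i, compute m(α_i) mod 11:
  α_1 = 9: Horner steps 4 → 1 → 0, so m(9) = 0.
  α_2 = 3: Horner steps 4 → 10 → 10, so m(3) = 10.
  α_3 = 2: Horner steps 4 → 6 → 3, so m(2) = 3.
  α_4 = 4: Horner steps 4 → 3 → 3, so m(4) = 3.
  α_5 = 5: Horner steps 4 → 7 → 4, so m(5) = 4.
  α_6 = 6: Horner steps 4 → 0 → 2, so m(6) = 2.
Codeword c = [0, 10, 3, 3, 4, 2] ∈ F_11^6.


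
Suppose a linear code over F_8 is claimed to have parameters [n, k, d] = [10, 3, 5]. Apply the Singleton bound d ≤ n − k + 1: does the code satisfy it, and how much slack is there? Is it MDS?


Singleton RHS = n − k + 1 = 8, slack = 3, bound satisfied, not MDS.

Singleton bound: d ≤ n − k + 1.
Here n = 10, k = 3, so n − k + 1 = 8.
Given d = 5, check d ≤ 8: YES.
Slack = (n − k + 1) − d = 3.
The code is NOT MDS (slack = 3 > 0).
Description: the claimed parameters are [10, 3, 5]_8; such a code would be non-MDS.


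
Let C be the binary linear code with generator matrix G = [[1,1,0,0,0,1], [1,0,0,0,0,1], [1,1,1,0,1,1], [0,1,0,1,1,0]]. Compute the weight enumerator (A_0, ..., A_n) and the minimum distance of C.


Weight distribution: A_0 = 1, A_1 = 1, A_2 = 4, A_3 = 4, A_4 = 3, A_5 = 3. Minimum distance d = 1.

Enumerate all 2^4 = 16 messages m ∈ F_2^4.
For each, compute codeword c = mG in F_2^6, then tally its weight.
  m = 0000 → c = 000000, weight = 0.
  m = 1000 → c = 110001, weight = 3.
  m = 0100 → c = 100001, weight = 2.
  m = 1100 → c = 010000, weight = 1.
  m = 0010 → c = 111011, weight = 5.
  m = 1010 → c = 001010, weight = 2.
  m = 0110 → c = 011010, weight = 3.
  m = 1110 → c = 101011, weight = 4.
  m = 0001 → c = 010110, weight = 3.
  m = 1001 → c = 100111, weight = 4.
  m = 0101 → c = 110111, weight = 5.
  m = 1101 → c = 000110, weight = 2.
  m = 0011 → c = 101101, weight = 4.
  m = 1011 → c = 011100, weight = 3.
  m = 0111 → c = 001100, weight = 2.
  m = 1111 → c = 111101, weight = 5.
Tally weights:
  weight 0: 1 codewords.
  weight 1: 1 codewords.
  weight 2: 4 codewords.
  weight 3: 4 codewords.
  weight 4: 3 codewords.
  weight 5: 3 codewords.
Minimum distance d = smallest w > 0 with A_w > 0 = 1.
Sanity: Σ A_w = 16 = 2^4 = 16 ✓.


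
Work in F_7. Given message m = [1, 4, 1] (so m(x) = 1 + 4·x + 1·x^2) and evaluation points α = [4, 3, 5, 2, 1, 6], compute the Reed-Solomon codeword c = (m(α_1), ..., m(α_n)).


c = [5, 1, 4, 6, 6, 5]

Message polynomial: m(x) = 1 + 4·x + 1·x^2 (mod 7).
For each evaluation point α_i, compute m(α_i) mod 7:
  α_1 = 4: Horner steps 1 → 1 → 5, so m(4) = 5.
  α_2 = 3: Horner steps 1 → 0 → 1, so m(3) = 1.
  α_3 = 5: Horner steps 1 → 2 → 4, so m(5) = 4.
  α_4 = 2: Horner steps 1 → 6 → 6, so m(2) = 6.
  α_5 = 1: Horner steps 1 → 5 → 6, so m(1) = 6.
  α_6 = 6: Horner steps 1 → 3 → 5, so m(6) = 5.
Codeword c = [5, 1, 4, 6, 6, 5] ∈ F_7^6.


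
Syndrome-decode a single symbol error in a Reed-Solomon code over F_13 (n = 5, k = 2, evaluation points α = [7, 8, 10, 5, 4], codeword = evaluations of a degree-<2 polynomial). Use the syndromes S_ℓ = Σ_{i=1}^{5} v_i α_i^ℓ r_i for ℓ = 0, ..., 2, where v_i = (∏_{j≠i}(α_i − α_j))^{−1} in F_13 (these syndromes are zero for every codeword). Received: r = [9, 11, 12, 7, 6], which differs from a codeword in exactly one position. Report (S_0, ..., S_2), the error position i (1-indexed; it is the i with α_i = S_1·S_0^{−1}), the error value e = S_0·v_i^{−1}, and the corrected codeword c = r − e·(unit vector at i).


S = (7, 4, 6), error at position 2, error magnitude e = 1, c = [9, 10, 12, 7, 6].

Step 1: column multipliers v_i = (∏_{j≠i}(α_i − α_j))^{−1} mod 13.
  i = 1 (α = 7): (7−8)(7−10)(7−5)(7−4) = (−1)·(−3)·2·3 = 18 ≡ 5, so v_1 = 5^{−1} = 8 (mod 13).
  i = 2 (α = 8): (8−7)(8−10)(8−5)(8−4) = 1·(−2)·3·4 = −24 ≡ 2, so v_2 = 2^{−1} = 7 (mod 13).
  i = 3 (α = 10): (10−7)(10−8)(10−5)(10−4) = 3·2·5·6 = 180 ≡ 11, so v_3 = 11^{−1} = 6 (mod 13).
  i = 4 (α = 5): (5−7)(5−8)(5−10)(5−4) = (−2)·(−3)·(−5)·1 = −30 ≡ 9, so v_4 = 9^{−1} = 3 (mod 13).
  i = 5 (α = 4): (4−7)(4−8)(4−10)(4−5) = (−3)·(−4)·(−6)·(−1) = 72 ≡ 7, so v_5 = 7^{−1} = 2 (mod 13).
  v = [8, 7, 6, 3, 2].
Step 2: syndromes of r = [9, 11, 12, 7, 6] (all sums mod 13).
  S_0 = Σ v_i r_i = 8·9 + 7·11 + 6·12 + 3·7 + 2·6 = 254 ≡ 7.
  S_1 = Σ v_i α_i r_i = 8·7·9 + 7·8·11 + 6·10·12 + 3·5·7 + 2·4·6 = 1993 ≡ 4.
  α_i^2 mod 13 = [10, 12, 9, 12, 3].
  S_2 = Σ v_i α_i^2 r_i = 8·10·9 + 7·12·11 + 6·9·12 + 3·12·7 + 2·3·6 = 2580 ≡ 6.
  S = (7, 4, 6) ≠ 0, so r is not a codeword (an error is present).
Step 3: locate the error. For a single error e at position i, S_ℓ = v_i·e·α_i^ℓ, so α_err = S_1/S_0.
  S_0^{−1} = 7^{−1} = 2 (mod 13), so α_err = 4·2 = 8 ≡ 8 = α_2. Error position i = 2.
  Consistency check: S_2/S_1 = 6·10 = 60 ≡ 8 = α_err ✓ (single-error assumption holds).
Step 4: error magnitude e = S_0/v_2 = S_0·∏_{j≠2}(α_2 − α_j) = 7·2 = 14 ≡ 1 (mod 13).
Step 5: correct position 2: c_2 = r_2 − e = 11 − 1 ≡ 10 (mod 13). Hence c = [9, 10, 12, 7, 6].
  Check: interpolating c through the α_i gives m(x) = 2 + 1·x (degree < 2) with m(α_i) = c_i for every i, so c is indeed a codeword.


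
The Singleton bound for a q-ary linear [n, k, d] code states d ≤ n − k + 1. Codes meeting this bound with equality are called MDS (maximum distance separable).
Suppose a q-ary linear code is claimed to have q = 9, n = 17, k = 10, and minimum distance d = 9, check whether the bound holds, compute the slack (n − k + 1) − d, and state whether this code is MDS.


Singleton RHS = n − k + 1 = 8, slack = -1, bound violated (no such code; not MDS).

Singleton bound: d ≤ n − k + 1.
Here n = 17, k = 10, so n − k + 1 = 8.
Given d = 9, check d ≤ 8: NO.
Slack = (n − k + 1) − d = -1.
The slack is negative: d = 9 exceeds n − k + 1 = 8 by 1, so the Singleton bound is violated and no linear [17, 10, 9]_9 code can exist. In particular it is not MDS (MDS requires d = n − k + 1 exactly).
Description: the claimed parameters are [17, 10, 9]_9; such a code would be impossible (violates the Singleton bound).


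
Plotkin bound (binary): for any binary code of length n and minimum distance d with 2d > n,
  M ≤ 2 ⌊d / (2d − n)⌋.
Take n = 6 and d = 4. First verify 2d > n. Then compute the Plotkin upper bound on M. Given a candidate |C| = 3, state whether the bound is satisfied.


Plotkin bound M ≤ 4; given |C| = 3 ≤ bound (satisfied).

Check applicability: 2d = 8, n = 6.
2d − n = 2 > 0, so Plotkin applies.
Compute d/(2d−n) = 4/2 ≈ 2.0000.
⌊d/(2d−n)⌋ = 2.
Plotkin bound: M ≤ 2·2 = 4.
Given |C| = 3, check: satisfied.
This |C| is below the Plotkin bound.


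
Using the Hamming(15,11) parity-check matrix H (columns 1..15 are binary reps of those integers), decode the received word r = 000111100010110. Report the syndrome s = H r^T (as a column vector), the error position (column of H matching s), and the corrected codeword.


s = (1, 0, 0, 0)^T, error position = 8, corrected codeword c = 000111110010110

Compute s = H r^T mod 2 one row at a time:
  s_1 = 0 + 0 + 0 + 1 + 0 + 1 + 1 + 0 = 3 ≡ 1 (mod 2).
  s_2 = 1 + 1 + 1 + 1 + 0 + 1 + 1 + 0 = 6 ≡ 0 (mod 2).
  s_3 = 0 + 0 + 1 + 1 + 0 + 1 + 1 + 0 = 4 ≡ 0 (mod 2).
  s_4 = 0 + 0 + 1 + 1 + 0 + 1 + 1 + 0 = 4 ≡ 0 (mod 2).
s = (1, 0, 0, 0)^T — this equals column 8 of H (binary 1000), so error is at position 8.
Correct: flip bit 8 of r = 000111100010110 to get c = 000111110010110.


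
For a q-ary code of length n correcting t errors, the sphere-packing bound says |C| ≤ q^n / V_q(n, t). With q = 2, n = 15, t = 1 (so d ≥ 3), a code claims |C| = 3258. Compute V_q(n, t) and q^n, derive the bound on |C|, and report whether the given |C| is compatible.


V_q(n, t) = 16, q^n = 32768, Hamming bound = 2048, |C| = 3258 > bound (violated).

Step 1: Compute V_q(n, t) = Σ_{j=0}^1 C(n, j) (q−1)^j.
  j = 0: C(15,0)·(1)^0 = 1·1 = 1.
  j = 1: C(15,1)·(1)^1 = 15·1 = 15.
  V_q(n, t) = 1 + 15 = 16.
Step 2: q^n = 2^15 = 32768.
Step 3: Hamming bound ⌊q^n / V_q(n,t)⌋ = ⌊32768/16⌋ = 2048.
Step 4: Compare |C| = 3258 to 2048: violated.
The claimed |C| lies above the Hamming bound, so no 2-ary code of length 15 with d ≥ 3 can have 3258 codewords.


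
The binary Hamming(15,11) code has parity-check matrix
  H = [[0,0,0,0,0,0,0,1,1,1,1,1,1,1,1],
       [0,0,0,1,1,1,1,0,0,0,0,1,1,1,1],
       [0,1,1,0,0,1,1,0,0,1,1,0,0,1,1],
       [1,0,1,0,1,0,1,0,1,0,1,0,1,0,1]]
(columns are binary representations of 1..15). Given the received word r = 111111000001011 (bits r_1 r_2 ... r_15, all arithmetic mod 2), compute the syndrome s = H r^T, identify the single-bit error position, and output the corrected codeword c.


s = (1, 0, 1, 0)^T, error position = 10, corrected codeword c = 111111000101011

Compute s = H r^T mod 2 one row at a time:
  s_1 = 0 + 0 + 0 + 0 + 1 + 0 + 1 + 1 = 3 ≡ 1 (mod 2).
  s_2 = 1 + 1 + 1 + 0 + 1 + 0 + 1 + 1 = 6 ≡ 0 (mod 2).
  s_3 = 1 + 1 + 1 + 0 + 0 + 0 + 1 + 1 = 5 ≡ 1 (mod 2).
  s_4 = 1 + 1 + 1 + 0 + 0 + 0 + 0 + 1 = 4 ≡ 0 (mod 2).
s = (1, 0, 1, 0)^T — this equals column 10 of H (binary 1010), so error is at position 10.
Correct: flip bit 10 of r = 111111000001011 to get c = 111111000101011.


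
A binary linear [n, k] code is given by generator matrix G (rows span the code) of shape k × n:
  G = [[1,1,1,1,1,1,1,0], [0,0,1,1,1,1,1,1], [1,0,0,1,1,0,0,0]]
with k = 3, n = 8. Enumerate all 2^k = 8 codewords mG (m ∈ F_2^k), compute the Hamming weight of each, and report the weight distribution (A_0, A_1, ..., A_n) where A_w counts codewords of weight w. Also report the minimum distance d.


Weight distribution: A_0 = 1, A_3 = 2, A_4 = 2, A_5 = 1, A_6 = 1, A_7 = 1. Minimum distance d = 3.

Enumerate all 2^3 = 8 messages m ∈ F_2^3.
For each, compute codeword c = mG in F_2^8, then tally its weight.
  m = 000 → c = 00000000, weight = 0.
  m = 100 → c = 11111110, weight = 7.
  m = 010 → c = 00111111, weight = 6.
  m = 110 → c = 11000001, weight = 3.
  m = 001 → c = 10011000, weight = 3.
  m = 101 → c = 01100110, weight = 4.
  m = 011 → c = 10100111, weight = 5.
  m = 111 → c = 01011001, weight = 4.
Tally weights:
  weight 0: 1 codewords.
  weight 3: 2 codewords.
  weight 4: 2 codewords.
  weight 5: 1 codewords.
  weight 6: 1 codewords.
  weight 7: 1 codewords.
Minimum distance d = smallest w > 0 with A_w > 0 = 3.
Sanity: Σ A_w = 8 = 2^3 = 8 ✓.


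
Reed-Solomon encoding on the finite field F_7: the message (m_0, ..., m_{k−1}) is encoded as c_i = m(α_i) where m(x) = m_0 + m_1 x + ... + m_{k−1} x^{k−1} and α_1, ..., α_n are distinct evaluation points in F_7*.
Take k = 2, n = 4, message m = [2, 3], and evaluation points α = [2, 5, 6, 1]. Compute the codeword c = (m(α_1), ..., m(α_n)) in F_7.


c = [1, 3, 6, 5]

Message polynomial: m(x) = 2 + 3·x (mod 7).
For each evaluation point α_i, compute m(α_i) mod 7:
  α_1 = 2: Horner steps 3 → 1, so m(2) = 1.
  α_2 = 5: Horner steps 3 → 3, so m(5) = 3.
  α_3 = 6: Horner steps 3 → 6, so m(6) = 6.
  α_4 = 1: Horner steps 3 → 5, so m(1) = 5.
Codeword c = [1, 3, 6, 5] ∈ F_7^4.


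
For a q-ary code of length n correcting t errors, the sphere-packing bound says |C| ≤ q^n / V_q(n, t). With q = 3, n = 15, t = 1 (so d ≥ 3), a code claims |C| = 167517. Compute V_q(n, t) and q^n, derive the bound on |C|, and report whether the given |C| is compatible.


V_q(n, t) = 31, q^n = 14348907, Hamming bound = 462867, |C| = 167517 ≤ bound (satisfied).

Step 1: Compute V_q(n, t) = Σ_{j=0}^1 C(n, j) (q−1)^j.
  j = 0: C(15,0)·(2)^0 = 1·1 = 1.
  j = 1: C(15,1)·(2)^1 = 15·2 = 30.
  V_q(n, t) = 1 + 30 = 31.
Step 2: q^n = 3^15 = 14348907.
Step 3: Hamming bound ⌊q^n / V_q(n,t)⌋ = ⌊14348907/31⌋ = 462867.
Step 4: Compare |C| = 167517 to 462867: satisfied.
The claimed |C| lies below the Hamming bound.


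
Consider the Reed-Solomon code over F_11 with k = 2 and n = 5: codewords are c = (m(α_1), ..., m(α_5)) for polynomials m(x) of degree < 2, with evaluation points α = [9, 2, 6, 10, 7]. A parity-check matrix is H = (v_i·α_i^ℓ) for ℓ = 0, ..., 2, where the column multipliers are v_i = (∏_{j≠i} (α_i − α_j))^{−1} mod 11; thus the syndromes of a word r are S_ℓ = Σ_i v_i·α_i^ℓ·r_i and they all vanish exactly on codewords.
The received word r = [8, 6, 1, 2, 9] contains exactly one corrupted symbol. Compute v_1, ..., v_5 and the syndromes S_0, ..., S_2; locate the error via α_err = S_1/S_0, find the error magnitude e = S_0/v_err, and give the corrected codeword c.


S = (9, 10, 5), error at position 3, error magnitude e = 8, c = [8, 6, 4, 2, 9].

Step 1: column multipliers v_i = (∏_{j≠i}(α_i − α_j))^{−1} mod 11.
  i = 1 (α = 9): (9−2)(9−6)(9−10)(9−7) = 7·3·(−1)·2 = −42 ≡ 2, so v_1 = 2^{−1} = 6 (mod 11).
  i = 2 (α = 2): (2−9)(2−6)(2−10)(2−7) = (−7)·(−4)·(−8)·(−5) = 1120 ≡ 9, so v_2 = 9^{−1} = 5 (mod 11).
  i = 3 (α = 6): (6−9)(6−2)(6−10)(6−7) = (−3)·4·(−4)·(−1) = −48 ≡ 7, so v_3 = 7^{−1} = 8 (mod 11).
  i = 4 (α = 10): (10−9)(10−2)(10−6)(10−7) = 1·8·4·3 = 96 ≡ 8, so v_4 = 8^{−1} = 7 (mod 11).
  i = 5 (α = 7): (7−9)(7−2)(7−6)(7−10) = (−2)·5·1·(−3) = 30 ≡ 8, so v_5 = 8^{−1} = 7 (mod 11).
  v = [6, 5, 8, 7, 7].
Step 2: syndromes of r = [8, 6, 1, 2, 9] (all sums mod 11).
  S_0 = Σ v_i r_i = 6·8 + 5·6 + 8·1 + 7·2 + 7·9 = 163 ≡ 9.
  S_1 = Σ v_i α_i r_i = 6·9·8 + 5·2·6 + 8·6·1 + 7·10·2 + 7·7·9 = 1121 ≡ 10.
  α_i^2 mod 11 = [4, 4, 3, 1, 5].
  S_2 = Σ v_i α_i^2 r_i = 6·4·8 + 5·4·6 + 8·3·1 + 7·1·2 + 7·5·9 = 665 ≡ 5.
  S = (9, 10, 5) ≠ 0, so r is not a codeword (an error is present).
Step 3: locate the error. For a single error e at position i, S_ℓ = v_i·e·α_i^ℓ, so α_err = S_1/S_0.
  S_0^{−1} = 9^{−1} = 5 (mod 11), so α_err = 10·5 = 50 ≡ 6 = α_3. Error position i = 3.
  Consistency check: S_2/S_1 = 5·10 = 50 ≡ 6 = α_err ✓ (single-error assumption holds).
Step 4: error magnitude e = S_0/v_3 = S_0·∏_{j≠3}(α_3 − α_j) = 9·7 = 63 ≡ 8 (mod 11).
Step 5: correct position 3: c_3 = r_3 − e = 1 − 8 ≡ 4 (mod 11). Hence c = [8, 6, 4, 2, 9].
  Check: interpolating c through the α_i gives m(x) = 7 + 5·x (degree < 2) with m(α_i) = c_i for every i, so c is indeed a codeword.


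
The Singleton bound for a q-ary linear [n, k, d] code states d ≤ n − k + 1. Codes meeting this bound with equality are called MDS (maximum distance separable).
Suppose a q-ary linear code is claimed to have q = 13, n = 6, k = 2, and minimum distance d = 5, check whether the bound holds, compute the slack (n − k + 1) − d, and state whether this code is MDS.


Singleton RHS = n − k + 1 = 5, slack = 0, bound satisfied, MDS.

Singleton bound: d ≤ n − k + 1.
Here n = 6, k = 2, so n − k + 1 = 5.
Given d = 5, check d ≤ 5: YES.
Slack = (n − k + 1) − d = 0.
The code is MDS (slack = 0).
Description: the claimed parameters are [6, 2, 5]_13; such a code would be MDS (meets Singleton bound).


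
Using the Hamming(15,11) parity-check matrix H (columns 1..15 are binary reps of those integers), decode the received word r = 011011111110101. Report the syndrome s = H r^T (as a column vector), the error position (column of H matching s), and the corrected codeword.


s = (0, 1, 1, 1)^T, error position = 7, corrected codeword c = 011011011110101

Compute s = H r^T mod 2 one row at a time:
  s_1 = 1 + 1 + 1 + 1 + 0 + 1 + 0 + 1 = 6 ≡ 0 (mod 2).
  s_2 = 0 + 1 + 1 + 1 + 0 + 1 + 0 + 1 = 5 ≡ 1 (mod 2).
  s_3 = 1 + 1 + 1 + 1 + 1 + 1 + 0 + 1 = 7 ≡ 1 (mod 2).
  s_4 = 0 + 1 + 1 + 1 + 1 + 1 + 1 + 1 = 7 ≡ 1 (mod 2).
s = (0, 1, 1, 1)^T — this equals column 7 of H (binary 0111), so error is at position 7.
Correct: flip bit 7 of r = 011011111110101 to get c = 011011011110101.


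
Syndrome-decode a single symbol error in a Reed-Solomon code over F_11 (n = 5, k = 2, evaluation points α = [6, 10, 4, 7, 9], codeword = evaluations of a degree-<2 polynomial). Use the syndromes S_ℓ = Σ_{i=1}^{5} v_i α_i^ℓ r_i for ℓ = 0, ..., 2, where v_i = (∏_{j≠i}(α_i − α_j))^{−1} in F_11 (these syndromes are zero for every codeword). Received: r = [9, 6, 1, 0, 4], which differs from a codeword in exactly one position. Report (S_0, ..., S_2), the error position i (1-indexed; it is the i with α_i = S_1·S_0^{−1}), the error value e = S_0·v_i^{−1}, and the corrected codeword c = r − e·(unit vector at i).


S = (10, 7, 6), error at position 3, error magnitude e = 7, c = [9, 6, 5, 0, 4].

Step 1: column multipliers v_i = (∏_{j≠i}(α_i − α_j))^{−1} mod 11.
  i = 1 (α = 6): (6−10)(6−4)(6−7)(6−9) = (−4)·2·(−1)·(−3) = −24 ≡ 9, so v_1 = 9^{−1} = 5 (mod 11).
  i = 2 (α = 10): (10−6)(10−4)(10−7)(10−9) = 4·6·3·1 = 72 ≡ 6, so v_2 = 6^{−1} = 2 (mod 11).
  i = 3 (α = 4): (4−6)(4−10)(4−7)(4−9) = (−2)·(−6)·(−3)·(−5) = 180 ≡ 4, so v_3 = 4^{−1} = 3 (mod 11).
  i = 4 (α = 7): (7−6)(7−10)(7−4)(7−9) = 1·(−3)·3·(−2) = 18 ≡ 7, so v_4 = 7^{−1} = 8 (mod 11).
  i = 5 (α = 9): (9−6)(9−10)(9−4)(9−7) = 3·(−1)·5·2 = −30 ≡ 3, so v_5 = 3^{−1} = 4 (mod 11).
  v = [5, 2, 3, 8, 4].
Step 2: syndromes of r = [9, 6, 1, 0, 4] (all sums mod 11).
  S_0 = Σ v_i r_i = 5·9 + 2·6 + 3·1 + 8·0 + 4·4 = 76 ≡ 10.
  S_1 = Σ v_i α_i r_i = 5·6·9 + 2·10·6 + 3·4·1 + 8·7·0 + 4·9·4 = 546 ≡ 7.
  α_i^2 mod 11 = [3, 1, 5, 5, 4].
  S_2 = Σ v_i α_i^2 r_i = 5·3·9 + 2·1·6 + 3·5·1 + 8·5·0 + 4·4·4 = 226 ≡ 6.
  S = (10, 7, 6) ≠ 0, so r is not a codeword (an error is present).
Step 3: locate the error. For a single error e at position i, S_ℓ = v_i·e·α_i^ℓ, so α_err = S_1/S_0.
  S_0^{−1} = 10^{−1} = 10 (mod 11), so α_err = 7·10 = 70 ≡ 4 = α_3. Error position i = 3.
  Consistency check: S_2/S_1 = 6·8 = 48 ≡ 4 = α_err ✓ (single-error assumption holds).
Step 4: error magnitude e = S_0/v_3 = S_0·∏_{j≠3}(α_3 − α_j) = 10·4 = 40 ≡ 7 (mod 11).
Step 5: correct position 3: c_3 = r_3 − e = 1 − 7 ≡ 5 (mod 11). Hence c = [9, 6, 5, 0, 4].
  Check: interpolating c through the α_i gives m(x) = 8 + 2·x (degree < 2) with m(α_i) = c_i for every i, so c is indeed a codeword.


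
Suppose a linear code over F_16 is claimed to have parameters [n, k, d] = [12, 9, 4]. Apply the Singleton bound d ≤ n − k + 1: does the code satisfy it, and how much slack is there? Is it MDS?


Singleton RHS = n − k + 1 = 4, slack = 0, bound satisfied, MDS.

Singleton bound: d ≤ n − k + 1.
Here n = 12, k = 9, so n − k + 1 = 4.
Given d = 4, check d ≤ 4: YES.
Slack = (n − k + 1) − d = 0.
The code is MDS (slack = 0).
Description: the claimed parameters are [12, 9, 4]_16; such a code would be MDS (meets Singleton bound).


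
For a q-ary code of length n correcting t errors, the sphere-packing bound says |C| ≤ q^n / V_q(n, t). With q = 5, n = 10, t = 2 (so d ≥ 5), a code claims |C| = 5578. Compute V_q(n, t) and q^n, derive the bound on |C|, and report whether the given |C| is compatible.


V_q(n, t) = 761, q^n = 9765625, Hamming bound = 12832, |C| = 5578 ≤ bound (satisfied).

Step 1: Compute V_q(n, t) = Σ_{j=0}^2 C(n, j) (q−1)^j.
  j = 0: C(10,0)·(4)^0 = 1·1 = 1.
  j = 1: C(10,1)·(4)^1 = 10·4 = 40.
  j = 2: C(10,2)·(4)^2 = 45·16 = 720.
  V_q(n, t) = 1 + 40 + 720 = 761.
Step 2: q^n = 5^10 = 9765625.
Step 3: Hamming bound ⌊q^n / V_q(n,t)⌋ = ⌊9765625/761⌋ = 12832.
Step 4: Compare |C| = 5578 to 12832: satisfied.
The claimed |C| lies below the Hamming bound.


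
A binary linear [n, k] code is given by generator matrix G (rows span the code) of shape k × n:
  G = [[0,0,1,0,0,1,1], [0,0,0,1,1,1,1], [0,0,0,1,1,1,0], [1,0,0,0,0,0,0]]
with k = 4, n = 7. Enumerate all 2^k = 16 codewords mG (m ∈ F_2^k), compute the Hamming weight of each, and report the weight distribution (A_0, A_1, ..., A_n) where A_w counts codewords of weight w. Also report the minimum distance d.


Weight distribution: A_0 = 1, A_1 = 2, A_2 = 2, A_3 = 4, A_4 = 5, A_5 = 2. Minimum distance d = 1.

Enumerate all 2^4 = 16 messages m ∈ F_2^4.
For each, compute codeword c = mG in F_2^7, then tally its weight.
  m = 0000 → c = 0000000, weight = 0.
  m = 1000 → c = 0010011, weight = 3.
  m = 0100 → c = 0001111, weight = 4.
  m = 1100 → c = 0011100, weight = 3.
  m = 0010 → c = 0001110, weight = 3.
  m = 1010 → c = 0011101, weight = 4.
  m = 0110 → c = 0000001, weight = 1.
  m = 1110 → c = 0010010, weight = 2.
  m = 0001 → c = 1000000, weight = 1.
  m = 1001 → c = 1010011, weight = 4.
  m = 0101 → c = 1001111, weight = 5.
  m = 1101 → c = 1011100, weight = 4.
  m = 0011 → c = 1001110, weight = 4.
  m = 1011 → c = 1011101, weight = 5.
  m = 0111 → c = 1000001, weight = 2.
  m = 1111 → c = 1010010, weight = 3.
Tally weights:
  weight 0: 1 codewords.
  weight 1: 2 codewords.
  weight 2: 2 codewords.
  weight 3: 4 codewords.
  weight 4: 5 codewords.
  weight 5: 2 codewords.
Minimum distance d = smallest w > 0 with A_w > 0 = 1.
Sanity: Σ A_w = 16 = 2^4 = 16 ✓.


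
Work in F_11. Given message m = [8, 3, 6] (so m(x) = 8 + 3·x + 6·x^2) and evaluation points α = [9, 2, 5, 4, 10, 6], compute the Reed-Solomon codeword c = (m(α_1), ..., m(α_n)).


c = [4, 5, 8, 6, 0, 0]

Message polynomial: m(x) = 8 + 3·x + 6·x^2 (mod 11).
For each evaluation point α_i, compute m(α_i) mod 11:
  α_1 = 9: Horner steps 6 → 2 → 4, so m(9) = 4.
  α_2 = 2: Horner steps 6 → 4 → 5, so m(2) = 5.
  α_3 = 5: Horner steps 6 → 0 → 8, so m(5) = 8.
  α_4 = 4: Horner steps 6 → 5 → 6, so m(4) = 6.
  α_5 = 10: Horner steps 6 → 8 → 0, so m(10) = 0.
  α_6 = 6: Horner steps 6 → 6 → 0, so m(6) = 0.
Codeword c = [4, 5, 8, 6, 0, 0] ∈ F_11^6.


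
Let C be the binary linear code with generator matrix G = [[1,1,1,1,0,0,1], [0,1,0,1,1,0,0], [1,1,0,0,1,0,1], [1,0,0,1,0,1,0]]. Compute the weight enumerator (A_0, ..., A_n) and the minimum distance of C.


Weight distribution: A_0 = 1, A_2 = 2, A_3 = 4, A_4 = 5, A_5 = 4. Minimum distance d = 2.

Enumerate all 2^4 = 16 messages m ∈ F_2^4.
For each, compute codeword c = mG in F_2^7, then tally its weight.
  m = 0000 → c = 0000000, weight = 0.
  m = 1000 → c = 1111001, weight = 5.
  m = 0100 → c = 0101100, weight = 3.
  m = 1100 → c = 1010101, weight = 4.
  m = 0010 → c = 1100101, weight = 4.
  m = 1010 → c = 0011100, weight = 3.
  m = 0110 → c = 1001001, weight = 3.
  m = 1110 → c = 0110000, weight = 2.
  m = 0001 → c = 1001010, weight = 3.
  m = 1001 → c = 0110011, weight = 4.
  m = 0101 → c = 1100110, weight = 4.
  m = 1101 → c = 0011111, weight = 5.
  m = 0011 → c = 0101111, weight = 5.
  m = 1011 → c = 1010110, weight = 4.
  m = 0111 → c = 0000011, weight = 2.
  m = 1111 → c = 1111010, weight = 5.
Tally weights:
  weight 0: 1 codewords.
  weight 2: 2 codewords.
  weight 3: 4 codewords.
  weight 4: 5 codewords.
  weight 5: 4 codewords.
Minimum distance d = smallest w > 0 with A_w > 0 = 2.
Sanity: Σ A_w = 16 = 2^4 = 16 ✓.


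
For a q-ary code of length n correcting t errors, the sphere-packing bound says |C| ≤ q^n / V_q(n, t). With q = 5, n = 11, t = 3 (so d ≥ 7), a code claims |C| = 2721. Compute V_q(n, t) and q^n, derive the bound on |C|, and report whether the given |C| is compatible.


V_q(n, t) = 11485, q^n = 48828125, Hamming bound = 4251, |C| = 2721 ≤ bound (satisfied).

Step 1: Compute V_q(n, t) = Σ_{j=0}^3 C(n, j) (q−1)^j.
  j = 0: C(11,0)·(4)^0 = 1·1 = 1.
  j = 1: C(11,1)·(4)^1 = 11·4 = 44.
  j = 2: C(11,2)·(4)^2 = 55·16 = 880.
  j = 3: C(11,3)·(4)^3 = 165·64 = 10560.
  V_q(n, t) = 1 + 44 + 880 + 10560 = 11485.
Step 2: q^n = 5^11 = 48828125.
Step 3: Hamming bound ⌊q^n / V_q(n,t)⌋ = ⌊48828125/11485⌋ = 4251.
Step 4: Compare |C| = 2721 to 4251: satisfied.
The claimed |C| lies below the Hamming bound.
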